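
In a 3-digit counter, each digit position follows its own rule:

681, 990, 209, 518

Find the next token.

827

First digit: 6, 9, 2, 5 → 8 (+3 each step, mod 10).
For the second digit, +1 each step, mod 10: 8, 9, 0, 1 → 2.
Third digit: −1 each step, mod 10; 1, 0, 9, 8 → 7.
Putting it together: 827.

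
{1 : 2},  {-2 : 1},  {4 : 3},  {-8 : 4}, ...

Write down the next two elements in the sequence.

First value: ×(-2) each step, so 1, -2, 4, -8 → 16 → -32.
Second value: 2, 1, 3, 4 → 7 → 11 (each term is the sum of the two before it).
Putting the parts together: {16 : 7} and then {-32 : 11}.

{16 : 7}, {-32 : 11}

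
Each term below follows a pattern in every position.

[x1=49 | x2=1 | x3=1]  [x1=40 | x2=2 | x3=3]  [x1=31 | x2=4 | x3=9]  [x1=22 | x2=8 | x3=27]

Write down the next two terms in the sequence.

[x1=13 | x2=16 | x3=81], [x1=4 | x2=32 | x3=243]

X1: −9 each step, so 49, 40, 31, 22 → 13 → 4.
X2: 1, 2, 4, 8 → 16 → 32 (×2 each step).
For the x3, ×3 each step: 1, 3, 9, 27 → 81 → 243.
Putting the parts together: [x1=13 | x2=16 | x3=81] and then [x1=4 | x2=32 | x3=243].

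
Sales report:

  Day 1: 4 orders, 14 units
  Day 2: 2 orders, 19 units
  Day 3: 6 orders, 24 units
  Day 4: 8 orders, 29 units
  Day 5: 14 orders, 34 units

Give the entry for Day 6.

Orders: each term is the sum of the two before it; 4, 2, 6, 8, 14 → 22.
Units: +5 each step; 14, 19, 24, 29, 34 → 39.
So the next line is 22 orders, 39 units.

22 orders, 39 units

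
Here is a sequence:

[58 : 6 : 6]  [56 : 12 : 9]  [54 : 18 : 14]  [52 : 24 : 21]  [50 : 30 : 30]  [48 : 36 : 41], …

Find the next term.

First part: 58, 56, 54, 52, 50, 48 → 46 (−2 each step).
Second part: +6 each step; 6, 12, 18, 24, 30, 36 → 42.
Third part: differences are 3, 5, 7, … (increasing by 2 each time), so 6, 9, 14, 21, 30, 41 → 54.
So the next term is [46 : 42 : 54].

[46 : 42 : 54]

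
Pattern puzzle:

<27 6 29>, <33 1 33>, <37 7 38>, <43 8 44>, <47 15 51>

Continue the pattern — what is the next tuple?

<53 23 59>

First entry: alternating steps +6, +4, +6, +4, …, so 27, 33, 37, 43, 47 → 53.
Second entry goes 6, 1, 7, 8, 15 → 23 (each term is the sum of the two before it).
Third entry: 29, 33, 38, 44, 51 → 59 (differences are 4, 5, 6, … (increasing by 1 each time)).
Combining the parts gives <53 23 59>.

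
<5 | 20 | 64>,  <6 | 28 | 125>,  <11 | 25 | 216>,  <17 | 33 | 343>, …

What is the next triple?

<28 | 30 | 512>

For the first value, each term is the sum of the two before it: 5, 6, 11, 17 → 28.
Second value: alternating steps +8, −3, +8, −3, …; 20, 28, 25, 33 → 30.
For the third value, perfect cubes: 4³, 5³, 6³, …: 64, 125, 216, 343 → 512.
So the next triple is <28 | 30 | 512>.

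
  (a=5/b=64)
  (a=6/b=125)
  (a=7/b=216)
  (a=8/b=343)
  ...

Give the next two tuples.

(a=9/b=512), (a=10/b=729)

A: 5, 6, 7, 8 → 9 → 10 (+1 each step).
B: 64, 125, 216, 343 → 512 → 729 (perfect cubes: 4³, 5³, 6³, …).
So the next two tuples are (a=9/b=512) and (a=10/b=729).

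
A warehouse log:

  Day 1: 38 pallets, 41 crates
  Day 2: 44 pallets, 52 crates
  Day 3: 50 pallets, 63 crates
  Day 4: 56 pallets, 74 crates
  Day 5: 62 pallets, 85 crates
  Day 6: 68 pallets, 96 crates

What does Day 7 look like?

Pallets goes 38, 44, 50, 56, 62, 68 → 74 (+6 each step).
Crates: +11 each step, so 41, 52, 63, 74, 85, 96 → 107.
So the next line is 74 pallets, 107 crates.

74 pallets, 107 crates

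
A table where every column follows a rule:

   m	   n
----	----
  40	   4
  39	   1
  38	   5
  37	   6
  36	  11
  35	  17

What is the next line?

34  28

For the column m, −1 each step: 40, 39, 38, 37, 36, 35 → 34.
Column n: each term is the sum of the two before it; 4, 1, 5, 6, 11, 17 → 28.
Combining the parts gives 34  28.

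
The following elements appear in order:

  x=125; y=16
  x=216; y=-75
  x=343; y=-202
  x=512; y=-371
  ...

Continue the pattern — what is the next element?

x=729; y=-588

X: perfect cubes: 5³, 6³, 7³, …; 125, 216, 343, 512 → 729.
Y — together with the x always sums to 141: 16, -75, -202, -371 → -588.
Combining the parts gives x=729; y=-588.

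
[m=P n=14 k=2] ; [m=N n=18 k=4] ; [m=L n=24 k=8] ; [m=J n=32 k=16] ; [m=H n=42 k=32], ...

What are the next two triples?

[m=F n=54 k=64], [m=D n=68 k=128]

M: letters move back 2 places in the alphabet; P, N, L, J, H → F → D.
N: differences are 4, 6, 8, … (increasing by 2 each time); 14, 18, 24, 32, 42 → 54 → 68.
K goes 2, 4, 8, 16, 32 → 64 → 128 (×2 each step).
Putting the parts together: [m=F n=54 k=64] and then [m=D n=68 k=128].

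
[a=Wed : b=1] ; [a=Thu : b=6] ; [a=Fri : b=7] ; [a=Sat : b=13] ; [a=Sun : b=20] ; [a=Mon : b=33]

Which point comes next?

For the a, runs through the weekdays Mon→Sun: Wed, Thu, Fri, Sat, Sun, Mon → Tue.
B: each term is the sum of the two before it, so 1, 6, 7, 13, 20, 33 → 53.
So the next point is [a=Tue : b=53].

[a=Tue : b=53]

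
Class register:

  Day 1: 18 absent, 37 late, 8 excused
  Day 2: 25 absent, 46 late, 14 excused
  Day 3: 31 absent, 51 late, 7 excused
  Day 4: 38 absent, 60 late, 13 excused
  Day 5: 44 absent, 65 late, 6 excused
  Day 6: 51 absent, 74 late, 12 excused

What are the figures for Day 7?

For the absent, alternating steps +7, +6, +7, +6, …: 18, 25, 31, 38, 44, 51 → 57.
For the late, alternating steps +9, +5, +9, +5, …: 37, 46, 51, 60, 65, 74 → 79.
Excused — alternating steps +6, −7, +6, −7, …: 8, 14, 7, 13, 6, 12 → 5.
So the next record is 57 absent, 79 late, 5 excused.

57 absent, 79 late, 5 excused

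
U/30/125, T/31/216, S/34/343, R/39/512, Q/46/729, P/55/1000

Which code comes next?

O/66/1331

Letter — letters move back 1 place in the alphabet: U, T, S, R, Q, P → O.
For the second component, differences are 1, 3, 5, … (increasing by 2 each time): 30, 31, 34, 39, 46, 55 → 66.
For the third component, perfect cubes: 5³, 6³, 7³, …: 125, 216, 343, 512, 729, 1000 → 1331.
So the next code is O/66/1331.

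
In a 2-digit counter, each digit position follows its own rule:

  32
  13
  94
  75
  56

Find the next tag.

37

First digit: −2 each step, mod 10, so 3, 1, 9, 7, 5 → 3.
Second digit goes 2, 3, 4, 5, 6 → 7 (+1 each step, mod 10).
Combining the parts gives 37.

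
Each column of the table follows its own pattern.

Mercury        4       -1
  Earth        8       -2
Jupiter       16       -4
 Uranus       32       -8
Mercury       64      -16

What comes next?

Earth  128  -32

Planet: repeats Mercury → Earth → Jupiter → Uranus, so Mercury, Earth, Jupiter, Uranus, Mercury → Earth.
Second component goes 4, 8, 16, 32, 64 → 128 (×2 each step).
For the third component, ×2 each step: -1, -2, -4, -8, -16 → -32.
Putting it together: Earth  128  -32.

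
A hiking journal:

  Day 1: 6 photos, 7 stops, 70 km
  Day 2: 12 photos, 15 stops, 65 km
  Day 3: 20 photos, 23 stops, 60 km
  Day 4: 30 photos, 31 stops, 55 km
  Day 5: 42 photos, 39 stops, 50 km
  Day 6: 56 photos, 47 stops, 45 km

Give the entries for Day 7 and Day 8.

For the photos, differences are 6, 8, 10, … (increasing by 2 each time): 6, 12, 20, 30, 42, 56 → 72 → 90.
Stops: +8 each step; 7, 15, 23, 31, 39, 47 → 55 → 63.
Km: −5 each step, so 70, 65, 60, 55, 50, 45 → 40 → 35.
So the next two lines are 72 photos, 55 stops, 40 km and 90 photos, 63 stops, 35 km.

72 photos, 55 stops, 40 km; 90 photos, 63 stops, 35 km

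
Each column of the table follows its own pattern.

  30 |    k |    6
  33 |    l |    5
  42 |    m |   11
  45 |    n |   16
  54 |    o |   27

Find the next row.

For the first component, alternating steps +3, +9, +3, +9, …: 30, 33, 42, 45, 54 → 57.
Letter: letters move forward 1 place in the alphabet, so k, l, m, n, o → p.
For the third component, each term is the sum of the two before it: 6, 5, 11, 16, 27 → 43.
Putting it together: 57  p  43.

57  p  43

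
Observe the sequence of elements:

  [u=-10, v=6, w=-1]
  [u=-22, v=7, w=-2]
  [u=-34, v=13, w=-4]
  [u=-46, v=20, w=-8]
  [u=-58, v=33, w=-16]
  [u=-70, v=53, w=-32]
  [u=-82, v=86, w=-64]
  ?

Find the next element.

For the u, −12 each step: -10, -22, -34, -46, -58, -70, -82 → -94.
V goes 6, 7, 13, 20, 33, 53, 86 → 139 (each term is the sum of the two before it).
W: ×2 each step, so -1, -2, -4, -8, -16, -32, -64 → -128.
Putting it together: [u=-94, v=139, w=-128].

[u=-94, v=139, w=-128]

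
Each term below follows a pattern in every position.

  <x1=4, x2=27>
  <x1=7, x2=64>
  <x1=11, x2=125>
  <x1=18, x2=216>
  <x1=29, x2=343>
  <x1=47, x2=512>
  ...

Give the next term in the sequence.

X1: 4, 7, 11, 18, 29, 47 → 76 (each term is the sum of the two before it).
X2: perfect cubes: 3³, 4³, 5³, …; 27, 64, 125, 216, 343, 512 → 729.
Combining the parts gives <x1=76, x2=729>.

<x1=76, x2=729>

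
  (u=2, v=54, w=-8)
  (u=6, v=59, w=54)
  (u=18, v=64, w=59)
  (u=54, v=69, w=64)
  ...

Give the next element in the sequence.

For the u, ×3 each step: 2, 6, 18, 54 → 162.
V: +5 each step; 54, 59, 64, 69 → 74.
W: always the previous value of the v; -8, 54, 59, 64 → 69.
So the next element is (u=162, v=74, w=69).

(u=162, v=74, w=69)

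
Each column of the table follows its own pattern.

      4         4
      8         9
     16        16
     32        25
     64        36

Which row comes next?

For the first component, ×2 each step: 4, 8, 16, 32, 64 → 128.
Second component goes 4, 9, 16, 25, 36 → 49 (perfect squares: 2², 3², 4², …).
Combining the parts gives 128  49.

128  49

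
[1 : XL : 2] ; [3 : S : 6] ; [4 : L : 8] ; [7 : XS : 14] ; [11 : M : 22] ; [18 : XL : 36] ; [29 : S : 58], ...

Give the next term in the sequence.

[47 : L : 94]

First part: each term is the sum of the two before it, so 1, 3, 4, 7, 11, 18, 29 → 47.
Size: repeats XL → S → L → XS → M, so XL, S, L, XS, M, XL, S → L.
Third part goes 2, 6, 8, 14, 22, 36, 58 → 94 (always 2 × the first part).
So the next term is [47 : L : 94].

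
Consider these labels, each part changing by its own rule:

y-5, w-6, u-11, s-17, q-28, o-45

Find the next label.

For the letter, letters move back 2 places in the alphabet: y, w, u, s, q, o → m.
Second component: 5, 6, 11, 17, 28, 45 → 73 (each term is the sum of the two before it).
Putting it together: m-73.

m-73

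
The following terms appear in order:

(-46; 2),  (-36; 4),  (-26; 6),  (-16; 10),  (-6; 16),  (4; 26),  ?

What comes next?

(14; 42)

First slot: +10 each step; -46, -36, -26, -16, -6, 4 → 14.
For the second slot, each term is the sum of the two before it: 2, 4, 6, 10, 16, 26 → 42.
So the next term is (14; 42).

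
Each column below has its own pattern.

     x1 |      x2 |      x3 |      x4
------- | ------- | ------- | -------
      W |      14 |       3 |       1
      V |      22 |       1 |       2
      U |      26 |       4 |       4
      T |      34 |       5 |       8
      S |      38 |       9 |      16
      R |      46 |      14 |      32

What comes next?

Column x1 goes W, V, U, T, S, R → Q (letters move back 1 place in the alphabet).
Column x2: alternating steps +8, +4, +8, +4, …; 14, 22, 26, 34, 38, 46 → 50.
Column x3: each term is the sum of the two before it; 3, 1, 4, 5, 9, 14 → 23.
Column x4: ×2 each step, so 1, 2, 4, 8, 16, 32 → 64.
So the next line is Q  50  23  64.

Q  50  23  64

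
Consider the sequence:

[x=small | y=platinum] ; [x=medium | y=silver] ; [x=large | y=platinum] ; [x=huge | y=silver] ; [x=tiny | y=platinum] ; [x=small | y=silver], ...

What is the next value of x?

X — repeats small → medium → large → huge → tiny: small, medium, large, huge, tiny, small → medium.
Y goes platinum, silver, platinum, silver, platinum, silver → platinum (alternates platinum ↔ silver).

medium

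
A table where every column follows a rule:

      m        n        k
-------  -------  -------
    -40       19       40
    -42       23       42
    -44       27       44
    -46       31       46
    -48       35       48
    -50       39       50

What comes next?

-52  43  52

Column m: −2 each step, so -40, -42, -44, -46, -48, -50 → -52.
Column n: +4 each step; 19, 23, 27, 31, 35, 39 → 43.
Column k: 40, 42, 44, 46, 48, 50 → 52 (always the negative of the column m).
Putting it together: -52  43  52.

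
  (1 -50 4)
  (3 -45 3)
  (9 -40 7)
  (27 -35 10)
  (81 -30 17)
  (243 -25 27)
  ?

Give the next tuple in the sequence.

First part: ×3 each step; 1, 3, 9, 27, 81, 243 → 729.
Second part goes -50, -45, -40, -35, -30, -25 → -20 (+5 each step).
For the third part, each term is the sum of the two before it: 4, 3, 7, 10, 17, 27 → 44.
So the next tuple is (729 -20 44).

(729 -20 44)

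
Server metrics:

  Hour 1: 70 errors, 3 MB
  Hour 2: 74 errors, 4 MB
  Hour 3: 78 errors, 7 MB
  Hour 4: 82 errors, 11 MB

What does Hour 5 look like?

86 errors, 18 MB

Errors: +4 each step; 70, 74, 78, 82 → 86.
MB goes 3, 4, 7, 11 → 18 (each term is the sum of the two before it).
So the next row is 86 errors, 18 MB.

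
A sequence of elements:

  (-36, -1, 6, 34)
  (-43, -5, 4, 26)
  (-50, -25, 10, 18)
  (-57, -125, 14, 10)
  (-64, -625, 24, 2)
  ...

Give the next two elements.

First part: −7 each step; -36, -43, -50, -57, -64 → -71 → -78.
Second part: ×5 each step, so -1, -5, -25, -125, -625 → -3125 → -15625.
Third part: each term is the sum of the two before it, so 6, 4, 10, 14, 24 → 38 → 62.
Fourth part: 34, 26, 18, 10, 2 → -6 → -14 (−8 each step).
Putting the parts together: (-71, -3125, 38, -6) and then (-78, -15625, 62, -14).

(-71, -3125, 38, -6), (-78, -15625, 62, -14)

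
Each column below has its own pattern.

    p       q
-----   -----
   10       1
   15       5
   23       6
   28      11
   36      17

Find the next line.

41  28

Column p: alternating steps +5, +8, +5, +8, …, so 10, 15, 23, 28, 36 → 41.
Column q: 1, 5, 6, 11, 17 → 28 (each term is the sum of the two before it).
Combining the parts gives 41  28.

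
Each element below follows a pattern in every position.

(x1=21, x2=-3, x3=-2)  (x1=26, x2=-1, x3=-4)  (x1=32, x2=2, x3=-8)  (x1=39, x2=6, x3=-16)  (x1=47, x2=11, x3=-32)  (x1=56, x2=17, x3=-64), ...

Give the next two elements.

X1: differences are 5, 6, 7, … (increasing by 1 each time), so 21, 26, 32, 39, 47, 56 → 66 → 77.
X2: differences are 2, 3, 4, … (increasing by 1 each time), so -3, -1, 2, 6, 11, 17 → 24 → 32.
X3: ×2 each step, so -2, -4, -8, -16, -32, -64 → -128 → -256.
Putting the parts together: (x1=66, x2=24, x3=-128) and then (x1=77, x2=32, x3=-256).

(x1=66, x2=24, x3=-128), (x1=77, x2=32, x3=-256)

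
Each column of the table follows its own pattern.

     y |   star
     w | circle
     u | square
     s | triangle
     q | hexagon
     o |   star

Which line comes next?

m  circle

Letter goes y, w, u, s, q, o → m (letters move back 2 places in the alphabet).
Shape goes star, circle, square, triangle, hexagon, star → circle (repeats star → circle → square → triangle → hexagon).
Putting it together: m  circle.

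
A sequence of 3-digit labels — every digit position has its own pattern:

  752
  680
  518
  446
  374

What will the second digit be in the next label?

0

Second digit: +3 each step, mod 10; 5, 8, 1, 4, 7 → 0.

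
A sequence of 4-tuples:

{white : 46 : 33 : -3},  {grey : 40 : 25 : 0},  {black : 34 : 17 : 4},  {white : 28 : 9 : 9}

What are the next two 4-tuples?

For the shade, repeats white → grey → black: white, grey, black, white → grey → black.
Second coordinate: −6 each step; 46, 40, 34, 28 → 22 → 16.
Third coordinate: 33, 25, 17, 9 → 1 → -7 (−8 each step).
Fourth coordinate goes -3, 0, 4, 9 → 15 → 22 (differences are 3, 4, 5, … (increasing by 1 each time)).
So the next two 4-tuples are {grey : 22 : 1 : 15} and {black : 16 : -7 : 22}.

{grey : 22 : 1 : 15}, {black : 16 : -7 : 22}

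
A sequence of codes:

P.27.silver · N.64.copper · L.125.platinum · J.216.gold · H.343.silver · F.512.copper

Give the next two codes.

D.729.platinum then B.1000.gold

Letter — letters move back 2 places in the alphabet: P, N, L, J, H, F → D → B.
Second component — perfect cubes: 3³, 4³, 5³, …: 27, 64, 125, 216, 343, 512 → 729 → 1000.
For the metal, repeats silver → copper → platinum → gold: silver, copper, platinum, gold, silver, copper → platinum → gold.
So the next two codes are D.729.platinum and B.1000.gold.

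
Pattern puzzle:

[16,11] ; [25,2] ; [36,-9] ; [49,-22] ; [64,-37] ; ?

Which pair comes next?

First part: perfect squares: 4², 5², 6², …, so 16, 25, 36, 49, 64 → 81.
For the second part, together with the first part always sums to 27: 11, 2, -9, -22, -37 → -54.
So the next pair is [81,-54].

[81,-54]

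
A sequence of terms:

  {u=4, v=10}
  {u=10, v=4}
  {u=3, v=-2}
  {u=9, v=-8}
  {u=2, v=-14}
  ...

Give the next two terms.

{u=8, v=-20}, {u=1, v=-26}

U goes 4, 10, 3, 9, 2 → 8 → 1 (alternating steps +6, −7, +6, −7, …).
V: −6 each step, so 10, 4, -2, -8, -14 → -20 → -26.
So the next two terms are {u=8, v=-20} and {u=1, v=-26}.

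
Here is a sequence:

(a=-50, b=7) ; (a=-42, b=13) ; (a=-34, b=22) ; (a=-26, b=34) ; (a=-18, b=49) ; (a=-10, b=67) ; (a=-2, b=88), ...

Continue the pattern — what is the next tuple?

(a=6, b=112)

For the a, +8 each step: -50, -42, -34, -26, -18, -10, -2 → 6.
B goes 7, 13, 22, 34, 49, 67, 88 → 112 (differences are 6, 9, 12, … (increasing by 3 each time)).
Putting it together: (a=6, b=112).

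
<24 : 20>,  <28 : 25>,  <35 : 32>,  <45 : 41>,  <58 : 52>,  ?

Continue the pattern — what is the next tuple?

For the first value, differences are 4, 7, 10, … (increasing by 3 each time): 24, 28, 35, 45, 58 → 74.
Second value: differences are 5, 7, 9, … (increasing by 2 each time); 20, 25, 32, 41, 52 → 65.
Putting it together: <74 : 65>.

<74 : 65>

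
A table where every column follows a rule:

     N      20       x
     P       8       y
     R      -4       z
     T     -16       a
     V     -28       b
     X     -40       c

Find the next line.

First letter goes N, P, R, T, V, X → Z (letters move forward 2 places in the alphabet).
Second component goes 20, 8, -4, -16, -28, -40 → -52 (−12 each step).
For the second letter, letters move forward 1 place in the alphabet, wrapping Z→A: x, y, z, a, b, c → d.
Putting it together: Z  -52  d.

Z  -52  d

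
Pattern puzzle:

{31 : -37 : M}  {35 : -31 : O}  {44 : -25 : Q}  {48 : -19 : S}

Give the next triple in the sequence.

First coordinate: alternating steps +4, +9, +4, +9, …; 31, 35, 44, 48 → 57.
For the second coordinate, +6 each step: -37, -31, -25, -19 → -13.
Letter: M, O, Q, S → U (letters move forward 2 places in the alphabet).
So the next triple is {57 : -13 : U}.

{57 : -13 : U}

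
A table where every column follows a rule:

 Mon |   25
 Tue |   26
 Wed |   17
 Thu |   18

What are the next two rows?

Fri  9; Sat  10

Day — runs through the weekdays Mon→Sun: Mon, Tue, Wed, Thu → Fri → Sat.
Second component: alternating steps +1, −9, +1, −9, …, so 25, 26, 17, 18 → 9 → 10.
Putting the parts together: Fri  9 and then Sat  10.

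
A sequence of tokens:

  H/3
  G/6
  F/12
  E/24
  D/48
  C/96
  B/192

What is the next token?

A/384

For the letter, letters move back 1 place in the alphabet: H, G, F, E, D, C, B → A.
Second component goes 3, 6, 12, 24, 48, 96, 192 → 384 (×2 each step).
So the next token is A/384.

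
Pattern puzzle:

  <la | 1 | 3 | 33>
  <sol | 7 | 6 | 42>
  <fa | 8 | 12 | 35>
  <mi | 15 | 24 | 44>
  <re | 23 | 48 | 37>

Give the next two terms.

<do | 38 | 96 | 46>, <ti | 61 | 192 | 39>

Note: runs backward through the solfège scale do→ti; la, sol, fa, mi, re → do → ti.
Second entry: 1, 7, 8, 15, 23 → 38 → 61 (each term is the sum of the two before it).
Third entry goes 3, 6, 12, 24, 48 → 96 → 192 (×2 each step).
For the fourth entry, alternating steps +9, −7, +9, −7, …: 33, 42, 35, 44, 37 → 46 → 39.
So the next two terms are <do | 38 | 96 | 46> and <ti | 61 | 192 | 39>.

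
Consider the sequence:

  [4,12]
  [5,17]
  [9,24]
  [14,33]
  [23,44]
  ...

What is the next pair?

[37,57]

First slot goes 4, 5, 9, 14, 23 → 37 (each term is the sum of the two before it).
Second slot: differences are 5, 7, 9, … (increasing by 2 each time), so 12, 17, 24, 33, 44 → 57.
So the next pair is [37,57].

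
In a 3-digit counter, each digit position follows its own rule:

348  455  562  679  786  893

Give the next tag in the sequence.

900

First digit: 3, 4, 5, 6, 7, 8 → 9 (+1 each step, mod 10).
Second digit: +1 each step, mod 10; 4, 5, 6, 7, 8, 9 → 0.
Third digit goes 8, 5, 2, 9, 6, 3 → 0 (−3 each step, mod 10).
Putting it together: 900.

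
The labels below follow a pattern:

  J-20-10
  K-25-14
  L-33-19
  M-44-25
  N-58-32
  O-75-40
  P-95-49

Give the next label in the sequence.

Letter: letters move forward 1 place in the alphabet; J, K, L, M, N, O, P → Q.
Second component goes 20, 25, 33, 44, 58, 75, 95 → 118 (differences are 5, 8, 11, … (increasing by 3 each time)).
Third component — differences are 4, 5, 6, … (increasing by 1 each time): 10, 14, 19, 25, 32, 40, 49 → 59.
Putting it together: Q-118-59.

Q-118-59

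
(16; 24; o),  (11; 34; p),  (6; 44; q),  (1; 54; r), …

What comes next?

First value — −5 each step: 16, 11, 6, 1 → -4.
Second value: +10 each step; 24, 34, 44, 54 → 64.
Letter: letters move forward 1 place in the alphabet, so o, p, q, r → s.
Combining the parts gives (-4; 64; s).

(-4; 64; s)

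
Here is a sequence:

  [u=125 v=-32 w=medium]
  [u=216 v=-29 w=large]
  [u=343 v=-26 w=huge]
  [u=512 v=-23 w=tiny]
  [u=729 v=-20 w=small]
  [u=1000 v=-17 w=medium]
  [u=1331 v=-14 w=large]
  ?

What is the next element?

U: perfect cubes: 5³, 6³, 7³, …; 125, 216, 343, 512, 729, 1000, 1331 → 1728.
For the v, +3 each step: -32, -29, -26, -23, -20, -17, -14 → -11.
W goes medium, large, huge, tiny, small, medium, large → huge (repeats medium → large → huge → tiny → small).
Putting it together: [u=1728 v=-11 w=huge].

[u=1728 v=-11 w=huge]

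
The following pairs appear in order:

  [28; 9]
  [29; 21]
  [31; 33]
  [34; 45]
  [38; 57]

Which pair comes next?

First part goes 28, 29, 31, 34, 38 → 43 (differences are 1, 2, 3, … (increasing by 1 each time)).
Second part: +12 each step, so 9, 21, 33, 45, 57 → 69.
Combining the parts gives [43; 69].

[43; 69]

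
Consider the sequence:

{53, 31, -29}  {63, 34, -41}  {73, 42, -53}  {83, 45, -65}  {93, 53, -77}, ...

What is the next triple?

First slot: +10 each step; 53, 63, 73, 83, 93 → 103.
Second slot goes 31, 34, 42, 45, 53 → 56 (alternating steps +3, +8, +3, +8, …).
Third slot goes -29, -41, -53, -65, -77 → -89 (−12 each step).
So the next triple is {103, 56, -89}.

{103, 56, -89}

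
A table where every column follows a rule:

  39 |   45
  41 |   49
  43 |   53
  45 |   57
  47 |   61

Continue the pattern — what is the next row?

For the first component, +2 each step: 39, 41, 43, 45, 47 → 49.
Second component — +4 each step: 45, 49, 53, 57, 61 → 65.
Combining the parts gives 49  65.

49  65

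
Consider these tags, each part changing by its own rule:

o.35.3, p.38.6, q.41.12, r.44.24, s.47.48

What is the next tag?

t.50.96

Letter: o, p, q, r, s → t (letters move forward 1 place in the alphabet).
Second component: +3 each step; 35, 38, 41, 44, 47 → 50.
Third component goes 3, 6, 12, 24, 48 → 96 (×2 each step).
Combining the parts gives t.50.96.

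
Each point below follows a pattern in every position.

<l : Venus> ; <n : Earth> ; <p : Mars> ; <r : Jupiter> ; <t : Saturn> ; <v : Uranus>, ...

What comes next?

Letter goes l, n, p, r, t, v → x (letters move forward 2 places in the alphabet).
Planet — runs through the planets Mercury→Neptune: Venus, Earth, Mars, Jupiter, Saturn, Uranus → Neptune.
So the next point is <x : Neptune>.

<x : Neptune>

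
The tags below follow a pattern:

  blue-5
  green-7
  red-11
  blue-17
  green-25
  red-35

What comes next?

blue-47

Colour: blue, green, red, blue, green, red → blue (repeats blue → green → red).
Second component: differences are 2, 4, 6, … (increasing by 2 each time), so 5, 7, 11, 17, 25, 35 → 47.
Putting it together: blue-47.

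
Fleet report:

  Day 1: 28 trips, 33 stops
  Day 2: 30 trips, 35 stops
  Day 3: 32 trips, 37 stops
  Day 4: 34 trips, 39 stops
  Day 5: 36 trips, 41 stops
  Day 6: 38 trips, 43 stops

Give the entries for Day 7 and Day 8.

Trips: +2 each step; 28, 30, 32, 34, 36, 38 → 40 → 42.
Stops — always 5 more than the trips: 33, 35, 37, 39, 41, 43 → 45 → 47.
Putting the parts together: 40 trips, 45 stops and then 42 trips, 47 stops.

40 trips, 45 stops; 42 trips, 47 stops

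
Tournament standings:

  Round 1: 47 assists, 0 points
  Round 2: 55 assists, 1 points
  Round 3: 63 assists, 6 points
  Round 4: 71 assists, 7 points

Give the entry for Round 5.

79 assists, 12 points

Assists: 47, 55, 63, 71 → 79 (+8 each step).
Points: alternating steps +1, +5, +1, +5, …; 0, 1, 6, 7 → 12.
So the next record is 79 assists, 12 points.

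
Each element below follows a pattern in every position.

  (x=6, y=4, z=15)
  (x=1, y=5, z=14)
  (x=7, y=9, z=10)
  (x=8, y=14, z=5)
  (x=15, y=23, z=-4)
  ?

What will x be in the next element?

23

X goes 6, 1, 7, 8, 15 → 23 (each term is the sum of the two before it).
Y goes 4, 5, 9, 14, 23 → 37 (each term is the sum of the two before it).
Z: 15, 14, 10, 5, -4 → -18 (together with the y always sums to 19).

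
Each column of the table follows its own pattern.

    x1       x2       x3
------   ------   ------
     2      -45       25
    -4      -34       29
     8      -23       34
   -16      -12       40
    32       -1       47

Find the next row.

Column x1: ×(-2) each step, so 2, -4, 8, -16, 32 → -64.
For the column x2, +11 each step: -45, -34, -23, -12, -1 → 10.
Column x3: differences are 4, 5, 6, … (increasing by 1 each time), so 25, 29, 34, 40, 47 → 55.
So the next row is -64  10  55.

-64  10  55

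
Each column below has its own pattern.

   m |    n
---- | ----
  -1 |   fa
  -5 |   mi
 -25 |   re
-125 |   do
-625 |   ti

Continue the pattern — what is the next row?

For the column m, ×5 each step: -1, -5, -25, -125, -625 → -3125.
For the column n, runs backward through the solfège scale do→ti: fa, mi, re, do, ti → la.
So the next row is -3125  la.

-3125  la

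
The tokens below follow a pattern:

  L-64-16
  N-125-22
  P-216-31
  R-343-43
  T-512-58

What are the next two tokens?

V-729-76, X-1000-97

Letter — letters move forward 2 places in the alphabet: L, N, P, R, T → V → X.
Second component: perfect cubes: 4³, 5³, 6³, …; 64, 125, 216, 343, 512 → 729 → 1000.
Third component: 16, 22, 31, 43, 58 → 76 → 97 (differences are 6, 9, 12, … (increasing by 3 each time)).
So the next two tokens are V-729-76 and X-1000-97.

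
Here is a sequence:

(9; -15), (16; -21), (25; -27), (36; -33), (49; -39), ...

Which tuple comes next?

(64; -45)

First entry: 9, 16, 25, 36, 49 → 64 (perfect squares: 3², 4², 5², …).
For the second entry, −6 each step: -15, -21, -27, -33, -39 → -45.
So the next tuple is (64; -45).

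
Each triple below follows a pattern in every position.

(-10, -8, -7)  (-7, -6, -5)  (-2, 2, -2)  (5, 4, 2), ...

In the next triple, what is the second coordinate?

Second coordinate — alternating steps +2, +8, +2, +8, …: -8, -6, 2, 4 → 12.

12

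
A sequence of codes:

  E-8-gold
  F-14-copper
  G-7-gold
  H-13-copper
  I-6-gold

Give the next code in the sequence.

J-12-copper

Letter: E, F, G, H, I → J (letters move forward 1 place in the alphabet).
Second component: alternating steps +6, −7, +6, −7, …, so 8, 14, 7, 13, 6 → 12.
Metal: alternates gold ↔ copper, so gold, copper, gold, copper, gold → copper.
Putting it together: J-12-copper.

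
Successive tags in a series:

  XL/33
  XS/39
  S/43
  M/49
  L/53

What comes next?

Size — runs through clothing sizes XS→XL: XL, XS, S, M, L → XL.
For the second component, alternating steps +6, +4, +6, +4, …: 33, 39, 43, 49, 53 → 59.
So the next tag is XL/59.

XL/59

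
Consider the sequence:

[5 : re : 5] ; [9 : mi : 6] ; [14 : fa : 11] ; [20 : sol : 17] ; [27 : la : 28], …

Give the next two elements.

For the first component, differences are 4, 5, 6, … (increasing by 1 each time): 5, 9, 14, 20, 27 → 35 → 44.
Note goes re, mi, fa, sol, la → ti → do (runs through the solfège scale do→ti).
For the third component, each term is the sum of the two before it: 5, 6, 11, 17, 28 → 45 → 73.
So the next two elements are [35 : ti : 45] and [44 : do : 73].

[35 : ti : 45], [44 : do : 73]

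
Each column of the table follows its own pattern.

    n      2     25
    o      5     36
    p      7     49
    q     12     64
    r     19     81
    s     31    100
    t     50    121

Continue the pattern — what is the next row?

Letter: letters move forward 1 place in the alphabet, so n, o, p, q, r, s, t → u.
For the second component, each term is the sum of the two before it: 2, 5, 7, 12, 19, 31, 50 → 81.
Third component — perfect squares: 5², 6², 7², …: 25, 36, 49, 64, 81, 100, 121 → 144.
Combining the parts gives u  81  144.

u  81  144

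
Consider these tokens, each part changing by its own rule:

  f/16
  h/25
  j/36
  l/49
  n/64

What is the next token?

p/81

Letter: letters move forward 2 places in the alphabet, so f, h, j, l, n → p.
For the second component, perfect squares: 4², 5², 6², …: 16, 25, 36, 49, 64 → 81.
So the next token is p/81.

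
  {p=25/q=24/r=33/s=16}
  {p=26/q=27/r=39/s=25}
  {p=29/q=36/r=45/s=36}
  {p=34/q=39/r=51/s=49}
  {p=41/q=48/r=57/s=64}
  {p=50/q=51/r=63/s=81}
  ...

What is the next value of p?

P — differences are 1, 3, 5, … (increasing by 2 each time): 25, 26, 29, 34, 41, 50 → 61.

61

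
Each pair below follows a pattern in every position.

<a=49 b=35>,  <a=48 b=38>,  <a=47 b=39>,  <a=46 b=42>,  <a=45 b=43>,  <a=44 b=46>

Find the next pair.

A: −1 each step; 49, 48, 47, 46, 45, 44 → 43.
B: alternating steps +3, +1, +3, +1, …; 35, 38, 39, 42, 43, 46 → 47.
Combining the parts gives <a=43 b=47>.

<a=43 b=47>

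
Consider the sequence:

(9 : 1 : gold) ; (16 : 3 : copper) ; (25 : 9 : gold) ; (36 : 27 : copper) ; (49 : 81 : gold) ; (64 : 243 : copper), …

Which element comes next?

(81 : 729 : gold)

First component goes 9, 16, 25, 36, 49, 64 → 81 (perfect squares: 3², 4², 5², …).
Second component: ×3 each step, so 1, 3, 9, 27, 81, 243 → 729.
Metal: alternates gold ↔ copper; gold, copper, gold, copper, gold, copper → gold.
Putting it together: (81 : 729 : gold).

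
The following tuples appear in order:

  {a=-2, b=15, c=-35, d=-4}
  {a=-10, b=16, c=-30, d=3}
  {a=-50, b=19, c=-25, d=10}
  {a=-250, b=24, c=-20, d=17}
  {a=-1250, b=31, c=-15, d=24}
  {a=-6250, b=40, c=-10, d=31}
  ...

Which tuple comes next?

A: -2, -10, -50, -250, -1250, -6250 → -31250 (×5 each step).
B: 15, 16, 19, 24, 31, 40 → 51 (differences are 1, 3, 5, … (increasing by 2 each time)).
C: -35, -30, -25, -20, -15, -10 → -5 (+5 each step).
D: +7 each step; -4, 3, 10, 17, 24, 31 → 38.
Putting it together: {a=-31250, b=51, c=-5, d=38}.

{a=-31250, b=51, c=-5, d=38}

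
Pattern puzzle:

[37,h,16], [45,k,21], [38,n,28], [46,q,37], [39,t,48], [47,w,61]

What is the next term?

[40,z,76]

For the first slot, alternating steps +8, −7, +8, −7, …: 37, 45, 38, 46, 39, 47 → 40.
Letter: h, k, n, q, t, w → z (letters move forward 3 places in the alphabet).
Third slot: differences are 5, 7, 9, … (increasing by 2 each time); 16, 21, 28, 37, 48, 61 → 76.
Combining the parts gives [40,z,76].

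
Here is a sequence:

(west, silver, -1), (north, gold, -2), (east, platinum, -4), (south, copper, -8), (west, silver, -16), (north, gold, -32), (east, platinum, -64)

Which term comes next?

(south, copper, -128)

Direction: repeats west → north → east → south, so west, north, east, south, west, north, east → south.
Metal: repeats silver → gold → platinum → copper, so silver, gold, platinum, copper, silver, gold, platinum → copper.
For the third entry, ×2 each step: -1, -2, -4, -8, -16, -32, -64 → -128.
Combining the parts gives (south, copper, -128).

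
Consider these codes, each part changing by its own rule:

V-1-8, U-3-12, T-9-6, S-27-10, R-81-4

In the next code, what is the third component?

8

Third component — alternating steps +4, −6, +4, −6, …: 8, 12, 6, 10, 4 → 8.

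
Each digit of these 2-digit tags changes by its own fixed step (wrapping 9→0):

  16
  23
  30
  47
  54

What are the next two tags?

61, 78

First digit: +1 each step, mod 10; 1, 2, 3, 4, 5 → 6 → 7.
Second digit goes 6, 3, 0, 7, 4 → 1 → 8 (−3 each step, mod 10).
So the next two tags are 61 and 78.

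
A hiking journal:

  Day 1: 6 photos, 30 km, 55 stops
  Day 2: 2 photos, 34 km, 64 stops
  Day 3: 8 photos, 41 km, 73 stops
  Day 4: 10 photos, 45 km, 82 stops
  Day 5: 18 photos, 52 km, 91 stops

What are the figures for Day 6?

28 photos, 56 km, 100 stops

Photos: each term is the sum of the two before it; 6, 2, 8, 10, 18 → 28.
Km: 30, 34, 41, 45, 52 → 56 (alternating steps +4, +7, +4, +7, …).
Stops: +9 each step, so 55, 64, 73, 82, 91 → 100.
Combining the parts gives 28 photos, 56 km, 100 stops.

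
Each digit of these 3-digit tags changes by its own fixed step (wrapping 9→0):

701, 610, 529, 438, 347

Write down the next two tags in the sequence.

256 then 165

First digit — −1 each step, mod 10: 7, 6, 5, 4, 3 → 2 → 1.
Second digit: +1 each step, mod 10, so 0, 1, 2, 3, 4 → 5 → 6.
Third digit: −1 each step, mod 10; 1, 0, 9, 8, 7 → 6 → 5.
Putting the parts together: 256 and then 165.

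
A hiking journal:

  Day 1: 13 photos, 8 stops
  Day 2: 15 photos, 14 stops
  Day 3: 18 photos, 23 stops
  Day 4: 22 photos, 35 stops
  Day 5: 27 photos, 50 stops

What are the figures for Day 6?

33 photos, 68 stops

For the photos, differences are 2, 3, 4, … (increasing by 1 each time): 13, 15, 18, 22, 27 → 33.
Stops — differences are 6, 9, 12, … (increasing by 3 each time): 8, 14, 23, 35, 50 → 68.
Putting it together: 33 photos, 68 stops.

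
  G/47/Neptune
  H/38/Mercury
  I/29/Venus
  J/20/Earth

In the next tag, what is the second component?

11

Second component goes 47, 38, 29, 20 → 11 (−9 each step).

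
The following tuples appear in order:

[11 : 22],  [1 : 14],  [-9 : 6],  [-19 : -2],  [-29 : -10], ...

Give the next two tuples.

First coordinate: 11, 1, -9, -19, -29 → -39 → -49 (−10 each step).
Second coordinate goes 22, 14, 6, -2, -10 → -18 → -26 (−8 each step).
Putting the parts together: [-39 : -18] and then [-49 : -26].

[-39 : -18], [-49 : -26]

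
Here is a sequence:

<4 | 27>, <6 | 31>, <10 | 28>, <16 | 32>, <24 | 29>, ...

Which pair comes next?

First component: differences are 2, 4, 6, … (increasing by 2 each time), so 4, 6, 10, 16, 24 → 34.
Second component: alternating steps +4, −3, +4, −3, …, so 27, 31, 28, 32, 29 → 33.
Putting it together: <34 | 33>.

<34 | 33>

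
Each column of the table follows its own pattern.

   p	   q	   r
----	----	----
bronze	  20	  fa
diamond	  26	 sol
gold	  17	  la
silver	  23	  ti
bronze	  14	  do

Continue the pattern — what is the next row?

diamond  20  re

Column p: repeats bronze → diamond → gold → silver; bronze, diamond, gold, silver, bronze → diamond.
Column q: alternating steps +6, −9, +6, −9, …, so 20, 26, 17, 23, 14 → 20.
For the column r, runs through the solfège scale do→ti: fa, sol, la, ti, do → re.
So the next row is diamond  20  re.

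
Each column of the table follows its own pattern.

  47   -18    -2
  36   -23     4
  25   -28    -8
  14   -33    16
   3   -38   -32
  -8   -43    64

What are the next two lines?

-19  -48  -128; -30  -53  256

First component goes 47, 36, 25, 14, 3, -8 → -19 → -30 (−11 each step).
Second component goes -18, -23, -28, -33, -38, -43 → -48 → -53 (−5 each step).
Third component goes -2, 4, -8, 16, -32, 64 → -128 → 256 (×(-2) each step).
So the next two lines are -19  -48  -128 and -30  -53  256.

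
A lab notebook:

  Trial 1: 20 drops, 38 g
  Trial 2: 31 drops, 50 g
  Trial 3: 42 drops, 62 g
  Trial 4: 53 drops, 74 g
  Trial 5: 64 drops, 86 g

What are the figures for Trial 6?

For the drops, +11 each step: 20, 31, 42, 53, 64 → 75.
G goes 38, 50, 62, 74, 86 → 98 (+12 each step).
Combining the parts gives 75 drops, 98 g.

75 drops, 98 g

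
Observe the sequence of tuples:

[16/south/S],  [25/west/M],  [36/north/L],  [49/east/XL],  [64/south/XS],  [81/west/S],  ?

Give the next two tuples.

[100/north/M], [121/east/L]

First slot goes 16, 25, 36, 49, 64, 81 → 100 → 121 (perfect squares: 4², 5², 6², …).
Direction — repeats south → west → north → east: south, west, north, east, south, west → north → east.
For the size, repeats S → M → L → XL → XS: S, M, L, XL, XS, S → M → L.
So the next two tuples are [100/north/M] and [121/east/L].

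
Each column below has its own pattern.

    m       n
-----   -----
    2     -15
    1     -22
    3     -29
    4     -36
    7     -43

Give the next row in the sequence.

Column m: each term is the sum of the two before it, so 2, 1, 3, 4, 7 → 11.
For the column n, −7 each step: -15, -22, -29, -36, -43 → -50.
Putting it together: 11  -50.

11  -50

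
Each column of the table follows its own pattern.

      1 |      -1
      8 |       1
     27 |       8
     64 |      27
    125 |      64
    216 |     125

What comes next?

For the first component, perfect cubes: 1³, 2³, 3³, …: 1, 8, 27, 64, 125, 216 → 343.
Second component: -1, 1, 8, 27, 64, 125 → 216 (always the previous value of the first component).
Putting it together: 343  216.

343  216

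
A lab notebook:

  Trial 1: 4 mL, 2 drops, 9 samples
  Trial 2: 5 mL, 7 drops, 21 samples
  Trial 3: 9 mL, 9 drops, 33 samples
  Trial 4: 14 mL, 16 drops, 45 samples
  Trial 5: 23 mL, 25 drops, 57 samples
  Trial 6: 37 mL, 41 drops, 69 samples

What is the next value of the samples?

81

ML: each term is the sum of the two before it; 4, 5, 9, 14, 23, 37 → 60.
Drops — each term is the sum of the two before it: 2, 7, 9, 16, 25, 41 → 66.
Samples — +12 each step: 9, 21, 33, 45, 57, 69 → 81.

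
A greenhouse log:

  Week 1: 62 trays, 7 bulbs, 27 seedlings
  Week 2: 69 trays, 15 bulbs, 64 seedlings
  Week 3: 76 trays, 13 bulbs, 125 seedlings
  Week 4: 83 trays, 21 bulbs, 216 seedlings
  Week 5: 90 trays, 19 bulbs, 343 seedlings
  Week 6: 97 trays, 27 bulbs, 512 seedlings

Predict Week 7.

104 trays, 25 bulbs, 729 seedlings

Trays goes 62, 69, 76, 83, 90, 97 → 104 (+7 each step).
Bulbs: alternating steps +8, −2, +8, −2, …, so 7, 15, 13, 21, 19, 27 → 25.
Seedlings: perfect cubes: 3³, 4³, 5³, …, so 27, 64, 125, 216, 343, 512 → 729.
Combining the parts gives 104 trays, 25 bulbs, 729 seedlings.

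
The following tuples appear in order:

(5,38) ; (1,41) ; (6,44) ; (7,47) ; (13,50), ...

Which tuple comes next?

First component: each term is the sum of the two before it, so 5, 1, 6, 7, 13 → 20.
Second component: 38, 41, 44, 47, 50 → 53 (+3 each step).
So the next tuple is (20,53).

(20,53)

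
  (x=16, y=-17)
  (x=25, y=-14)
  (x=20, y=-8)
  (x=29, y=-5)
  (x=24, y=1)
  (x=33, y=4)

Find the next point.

(x=28, y=10)

X: alternating steps +9, −5, +9, −5, …, so 16, 25, 20, 29, 24, 33 → 28.
Y goes -17, -14, -8, -5, 1, 4 → 10 (alternating steps +3, +6, +3, +6, …).
So the next point is (x=28, y=10).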